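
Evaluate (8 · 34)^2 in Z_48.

8 · 34 = 272 ≡ 32 (mod 48)
(32)^2 ≡ 16 (mod 48)

16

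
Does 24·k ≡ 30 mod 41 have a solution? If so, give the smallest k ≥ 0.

gcd(24, 41) = 1, so a unique solution mod 41 exists.
24⁻¹ ≡ 12 (mod 41).
k ≡ 12·30 ≡ 32 (mod 41).

32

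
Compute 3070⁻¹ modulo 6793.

5295

Run the extended Euclidean algorithm:
6793 = 2*3070 + 653
3070 = 4*653 + 458
653 = 1*458 + 195
458 = 2*195 + 68
195 = 2*68 + 59
68 = 1*59 + 9
59 = 6*9 + 5
9 = 1*5 + 4
5 = 1*4 + 1
4 = 4*1 + 0
gcd(3070, 6793) = 1, so the inverse exists.
Back-substitute for 1:
1 = 1*5 − 1*4
  = −1*9 + 2*5
  = 2*59 − 13*9
  = −13*68 + 15*59
  = 15*195 − 43*68
  = −43*458 + 101*195
  = 101*653 − 144*458
  = −144*3070 + 677*653
  = 677*6793 − 1498*3070
So 3070⁻¹ ≡ −1498 ≡ 5295 (mod 6793).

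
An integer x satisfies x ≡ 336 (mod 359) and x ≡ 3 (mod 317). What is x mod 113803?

21876

359⁻¹ mod 317: 359*234 ≡ 1 (mod 317), so 359⁻¹ ≡ 234.
x = 336 + 359*((3 − 336)*234 mod 317) = 336 + 359*60 = 21876.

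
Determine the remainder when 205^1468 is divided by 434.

107

1468 in binary is 10110111100, i.e. 1468 = 1024 + 256 + 128 + 32 + 16 + 8 + 4.
205^1 ≡ 205 (mod 434)
205^2 ≡ 205^2 = 42025 ≡ 361 (mod 434)
205^4 ≡ 361^2 = 130321 ≡ 121 (mod 434)
205^8 ≡ 121^2 = 14641 ≡ 319 (mod 434)
205^16 ≡ 319^2 = 101761 ≡ 205 (mod 434)
205^32 ≡ 205^2 = 42025 ≡ 361 (mod 434)
205^64 ≡ 361^2 = 130321 ≡ 121 (mod 434)
205^128 ≡ 121^2 = 14641 ≡ 319 (mod 434)
205^256 ≡ 319^2 = 101761 ≡ 205 (mod 434)
205^512 ≡ 205^2 = 42025 ≡ 361 (mod 434)
205^1024 ≡ 361^2 = 130321 ≡ 121 (mod 434)
205^1468 = 205^1024 * 205^256 * 205^128 * 205^32 * 205^16 * 205^8 * 205^4 ≡ 121 * 205 * 319 * 361 * 205 * 319 * 121 (mod 434).
Accumulate the product:
121 * 205 = 24805 ≡ 67
67 * 319 = 21373 ≡ 107
107 * 361 = 38627 ≡ 1
1 * 205 = 205
205 * 319 = 65395 ≡ 295
295 * 121 = 35695 ≡ 107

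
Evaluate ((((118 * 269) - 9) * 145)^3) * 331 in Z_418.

145

118 * 269 = 31742 ≡ 392 (mod 418)
392 - 9 = 383
383 * 145 = 55535 ≡ 359 (mod 418)
(359)^3 ≡ 277 (mod 418)
277 * 331 = 91687 ≡ 145 (mod 418)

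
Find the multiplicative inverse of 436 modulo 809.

By the extended Euclidean algorithm:
809 = 1×436 + 373
436 = 1×373 + 63
373 = 5×63 + 58
63 = 1×58 + 5
58 = 11×5 + 3
5 = 1×3 + 2
3 = 1×2 + 1
2 = 2×1 + 0
gcd(436, 809) = 1, so the inverse exists.
Bézout: 1 = 173×809 − 321×436.
So 436⁻¹ ≡ −321 ≡ 488 (mod 809).

488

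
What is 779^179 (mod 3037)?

By square-and-multiply:
779^1 ≡ 779 (mod 3037)
779^2 ≡ 779^2 = 606841 ≡ 2478 (mod 3037)
779^4 ≡ 2478^2 = 6140484 ≡ 2707 (mod 3037)
779^8 ≡ 2707^2 = 7327849 ≡ 2605 (mod 3037)
779^16 ≡ 2605^2 = 6786025 ≡ 1367 (mod 3037)
779^32 ≡ 1367^2 = 1868689 ≡ 934 (mod 3037)
779^64 ≡ 934^2 = 872356 ≡ 737 (mod 3037)
779^128 ≡ 737^2 = 543169 ≡ 2583 (mod 3037)
779^179 = 779^128 * 779^32 * 779^16 * 779^2 * 779^1 ≡ 2583 * 934 * 1367 * 2478 * 779 (mod 3037).
Accumulate the product:
2583 * 934 = 2412522 ≡ 1144
1144 * 1367 = 1563848 ≡ 2830
2830 * 2478 = 7012740 ≡ 307
307 * 779 = 239153 ≡ 2267

2267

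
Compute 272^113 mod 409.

139

Using repeated squaring:
113 in binary is 1110001, i.e. 113 = 64 + 32 + 16 + 1.
272^1 ≡ 272 (mod 409)
272^2 ≡ 272^2 = 73984 ≡ 364 (mod 409)
272^4 ≡ 364^2 = 132496 ≡ 389 (mod 409)
272^8 ≡ 389^2 = 151321 ≡ 400 (mod 409)
272^16 ≡ 400^2 = 160000 ≡ 81 (mod 409)
272^32 ≡ 81^2 = 6561 ≡ 17 (mod 409)
272^64 ≡ 17^2 = 289 (mod 409)
272^113 = 272^64 · 272^32 · 272^16 · 272^1 ≡ 289 · 17 · 81 · 272 (mod 409).
Accumulate the product:
289 · 17 = 4913 ≡ 5
5 · 81 = 405
405 · 272 = 110160 ≡ 139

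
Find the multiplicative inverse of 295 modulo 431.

225

By the extended Euclidean algorithm:
431 = 1·295 + 136
295 = 2·136 + 23
136 = 5·23 + 21
23 = 1·21 + 2
21 = 10·2 + 1
2 = 2·1 + 0
gcd(295, 431) = 1, so the inverse exists.
Bézout: 1 = 141·431 − 206·295.
So 295⁻¹ ≡ −206 ≡ 225 (mod 431).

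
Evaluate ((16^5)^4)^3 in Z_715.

(16)^5 ≡ 386 (mod 715)
(386)^4 ≡ 386 (mod 715)
(386)^3 ≡ 1 (mod 715)

1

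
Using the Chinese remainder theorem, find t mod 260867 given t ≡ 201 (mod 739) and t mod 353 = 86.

739⁻¹ mod 353: 739*107 ≡ 1 (mod 353), so 739⁻¹ ≡ 107.
t = 201 + 739*((86 − 201)*107 mod 353) = 201 + 739*50 = 37151.

37151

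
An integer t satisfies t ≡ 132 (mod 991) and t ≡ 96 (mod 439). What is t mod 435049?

123016

991⁻¹ mod 439: 991·338 ≡ 1 (mod 439), so 991⁻¹ ≡ 338.
t = 132 + 991·((96 − 132)·338 mod 439) = 132 + 991·124 = 123016.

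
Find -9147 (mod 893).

676

-9147 = -11·893 + 676, so -9147 ≡ 676 (mod 893).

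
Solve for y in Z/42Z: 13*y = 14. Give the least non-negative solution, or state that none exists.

gcd(13, 42) = 1, so a unique solution mod 42 exists.
13⁻¹ ≡ 13 (mod 42).
y ≡ 13*14 ≡ 14 (mod 42).

14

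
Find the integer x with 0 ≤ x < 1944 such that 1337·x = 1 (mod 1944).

1217

Run the extended Euclidean algorithm:
1944 = 1*1337 + 607
1337 = 2*607 + 123
607 = 4*123 + 115
123 = 1*115 + 8
115 = 14*8 + 3
8 = 2*3 + 2
3 = 1*2 + 1
2 = 2*1 + 0
gcd(1337, 1944) = 1, so the inverse exists.
Back-substitute for 1:
1 = 1*3 − 1*2
  = −1*8 + 3*3
  = 3*115 − 43*8
  = −43*123 + 46*115
  = 46*607 − 227*123
  = −227*1337 + 500*607
  = 500*1944 − 727*1337
So 1337⁻¹ ≡ −727 ≡ 1217 (mod 1944).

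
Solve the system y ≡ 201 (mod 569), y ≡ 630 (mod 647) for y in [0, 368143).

181143

569⁻¹ mod 647: 569×141 ≡ 1 (mod 647), so 569⁻¹ ≡ 141.
y = 201 + 569×((630 − 201)×141 mod 647) = 201 + 569×318 = 181143.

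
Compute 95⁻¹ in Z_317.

307

Run the extended Euclidean algorithm:
317 = 3·95 + 32
95 = 2·32 + 31
32 = 1·31 + 1
31 = 31·1 + 0
gcd(95, 317) = 1, so the inverse exists.
Bézout: 1 = 3·317 − 10·95.
So 95⁻¹ ≡ −10 ≡ 307 (mod 317).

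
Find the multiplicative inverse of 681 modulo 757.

249

757 = 1*681 + 76
681 = 8*76 + 73
76 = 1*73 + 3
73 = 24*3 + 1
3 = 3*1 + 0
gcd(681, 757) = 1, so the inverse exists.
Back-substitute for 1:
1 = 1*73 − 24*3
  = −24*76 + 25*73
  = 25*681 − 224*76
  = −224*757 + 249*681
So 681⁻¹ ≡ 249 (mod 757).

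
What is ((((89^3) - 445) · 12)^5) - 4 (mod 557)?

(89)^3 ≡ 364 (mod 557)
364 - 445 = -81 ≡ 476 (mod 557)
476 · 12 = 5712 ≡ 142 (mod 557)
(142)^5 ≡ 519 (mod 557)
519 - 4 = 515

515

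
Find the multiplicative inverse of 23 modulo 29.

Run the extended Euclidean algorithm:
29 = 1*23 + 6
23 = 3*6 + 5
6 = 1*5 + 1
5 = 5*1 + 0
gcd(23, 29) = 1, so the inverse exists.
Bézout: 1 = 4*29 − 5*23.
So 23⁻¹ ≡ −5 ≡ 24 (mod 29).

24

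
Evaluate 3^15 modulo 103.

80

Compute successive squares:
3^1 ≡ 3 (mod 103)
3^2 ≡ 3^2 = 9 (mod 103)
3^4 ≡ 9^2 = 81 (mod 103)
3^8 ≡ 81^2 = 6561 ≡ 72 (mod 103)
3^15 = 3^8 * 3^4 * 3^2 * 3^1 ≡ 72 * 81 * 9 * 3 (mod 103).
Accumulate the product:
72 * 81 = 5832 ≡ 64
64 * 9 = 576 ≡ 61
61 * 3 = 183 ≡ 80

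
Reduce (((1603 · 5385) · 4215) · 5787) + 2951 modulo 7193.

1603 · 5385 = 8632155 ≡ 555 (mod 7193)
555 · 4215 = 2339325 ≡ 1600 (mod 7193)
1600 · 5787 = 9259200 ≡ 1809 (mod 7193)
1809 + 2951 = 4760

4760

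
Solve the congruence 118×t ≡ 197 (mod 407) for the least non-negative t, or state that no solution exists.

gcd(118, 407) = 1, so a unique solution mod 407 exists.
118⁻¹ ≡ 238 (mod 407).
t ≡ 238×197 ≡ 81 (mod 407).

81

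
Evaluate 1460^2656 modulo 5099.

Using repeated squaring:
2656 in binary is 101001100000, i.e. 2656 = 2048 + 512 + 64 + 32.
1460^1 ≡ 1460 (mod 5099)
1460^2 ≡ 1460^2 = 2131600 ≡ 218 (mod 5099)
1460^4 ≡ 218^2 = 47524 ≡ 1633 (mod 5099)
1460^8 ≡ 1633^2 = 2666689 ≡ 5011 (mod 5099)
1460^16 ≡ 5011^2 = 25110121 ≡ 2645 (mod 5099)
1460^32 ≡ 2645^2 = 6996025 ≡ 197 (mod 5099)
1460^64 ≡ 197^2 = 38809 ≡ 3116 (mod 5099)
1460^128 ≡ 3116^2 = 9709456 ≡ 960 (mod 5099)
1460^256 ≡ 960^2 = 921600 ≡ 3780 (mod 5099)
1460^512 ≡ 3780^2 = 14288400 ≡ 1002 (mod 5099)
1460^1024 ≡ 1002^2 = 1004004 ≡ 4600 (mod 5099)
1460^2048 ≡ 4600^2 = 21160000 ≡ 4249 (mod 5099)
1460^2656 = 1460^2048 · 1460^512 · 1460^64 · 1460^32 ≡ 4249 · 1002 · 3116 · 197 (mod 5099).
Accumulate the product:
4249 · 1002 = 4257498 ≡ 4932
4932 · 3116 = 15368112 ≡ 4825
4825 · 197 = 950525 ≡ 2111

2111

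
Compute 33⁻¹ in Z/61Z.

61 = 1·33 + 28
33 = 1·28 + 5
28 = 5·5 + 3
5 = 1·3 + 2
3 = 1·2 + 1
2 = 2·1 + 0
gcd(33, 61) = 1, so the inverse exists.
Back-substitute for 1:
1 = 1·3 − 1·2
  = −1·5 + 2·3
  = 2·28 − 11·5
  = −11·33 + 13·28
  = 13·61 − 24·33
So 33⁻¹ ≡ −24 ≡ 37 (mod 61).

37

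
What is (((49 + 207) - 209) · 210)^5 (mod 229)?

49 + 207 = 256 ≡ 27 (mod 229)
27 - 209 = -182 ≡ 47 (mod 229)
47 · 210 = 9870 ≡ 23 (mod 229)
(23)^5 ≡ 69 (mod 229)

69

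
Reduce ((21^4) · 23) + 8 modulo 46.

31

(21)^4 ≡ 39 (mod 46)
39 · 23 = 897 ≡ 23 (mod 46)
23 + 8 = 31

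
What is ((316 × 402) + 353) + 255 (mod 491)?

471

316 × 402 = 127032 ≡ 354 (mod 491)
354 + 353 = 707 ≡ 216 (mod 491)
216 + 255 = 471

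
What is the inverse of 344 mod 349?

349 = 1×344 + 5
344 = 68×5 + 4
5 = 1×4 + 1
4 = 4×1 + 0
gcd(344, 349) = 1, so the inverse exists.
Back-substitute for 1:
1 = 1×5 − 1×4
  = −1×344 + 69×5
  = 69×349 − 70×344
So 344⁻¹ ≡ −70 ≡ 279 (mod 349).

279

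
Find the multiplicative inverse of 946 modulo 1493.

232

1493 = 1*946 + 547
946 = 1*547 + 399
547 = 1*399 + 148
399 = 2*148 + 103
148 = 1*103 + 45
103 = 2*45 + 13
45 = 3*13 + 6
13 = 2*6 + 1
6 = 6*1 + 0
gcd(946, 1493) = 1, so the inverse exists.
Back-substitute for 1:
1 = 1*13 − 2*6
  = −2*45 + 7*13
  = 7*103 − 16*45
  = −16*148 + 23*103
  = 23*399 − 62*148
  = −62*547 + 85*399
  = 85*946 − 147*547
  = −147*1493 + 232*946
So 946⁻¹ ≡ 232 (mod 1493).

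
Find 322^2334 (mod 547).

204

2334 in binary is 100100011110, i.e. 2334 = 2048 + 256 + 16 + 8 + 4 + 2.
322^1 ≡ 322 (mod 547)
322^2 ≡ 322^2 = 103684 ≡ 301 (mod 547)
322^4 ≡ 301^2 = 90601 ≡ 346 (mod 547)
322^8 ≡ 346^2 = 119716 ≡ 470 (mod 547)
322^16 ≡ 470^2 = 220900 ≡ 459 (mod 547)
322^32 ≡ 459^2 = 210681 ≡ 86 (mod 547)
322^64 ≡ 86^2 = 7396 ≡ 285 (mod 547)
322^128 ≡ 285^2 = 81225 ≡ 269 (mod 547)
322^256 ≡ 269^2 = 72361 ≡ 157 (mod 547)
322^512 ≡ 157^2 = 24649 ≡ 34 (mod 547)
322^1024 ≡ 34^2 = 1156 ≡ 62 (mod 547)
322^2048 ≡ 62^2 = 3844 ≡ 15 (mod 547)
322^2334 = 322^2048 * 322^256 * 322^16 * 322^8 * 322^4 * 322^2 ≡ 15 * 157 * 459 * 470 * 346 * 301 (mod 547).
Accumulate the product:
15 * 157 = 2355 ≡ 167
167 * 459 = 76653 ≡ 73
73 * 470 = 34310 ≡ 396
396 * 346 = 137016 ≡ 266
266 * 301 = 80066 ≡ 204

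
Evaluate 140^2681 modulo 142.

2681 in binary is 101001111001, i.e. 2681 = 2048 + 512 + 64 + 32 + 16 + 8 + 1.
140^1 ≡ 140 (mod 142)
140^2 ≡ 140^2 = 19600 ≡ 4 (mod 142)
140^4 ≡ 4^2 = 16 (mod 142)
140^8 ≡ 16^2 = 256 ≡ 114 (mod 142)
140^16 ≡ 114^2 = 12996 ≡ 74 (mod 142)
140^32 ≡ 74^2 = 5476 ≡ 80 (mod 142)
140^64 ≡ 80^2 = 6400 ≡ 10 (mod 142)
140^128 ≡ 10^2 = 100 (mod 142)
140^256 ≡ 100^2 = 10000 ≡ 60 (mod 142)
140^512 ≡ 60^2 = 3600 ≡ 50 (mod 142)
140^1024 ≡ 50^2 = 2500 ≡ 86 (mod 142)
140^2048 ≡ 86^2 = 7396 ≡ 12 (mod 142)
140^2681 = 140^2048 * 140^512 * 140^64 * 140^32 * 140^16 * 140^8 * 140^1 ≡ 12 * 50 * 10 * 80 * 74 * 114 * 140 (mod 142).
Accumulate the product:
12 * 50 = 600 ≡ 32
32 * 10 = 320 ≡ 36
36 * 80 = 2880 ≡ 40
40 * 74 = 2960 ≡ 120
120 * 114 = 13680 ≡ 48
48 * 140 = 6720 ≡ 46

46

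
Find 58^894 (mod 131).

61

894 in binary is 1101111110, i.e. 894 = 512 + 256 + 64 + 32 + 16 + 8 + 4 + 2.
58^1 ≡ 58 (mod 131)
58^2 ≡ 58^2 = 3364 ≡ 89 (mod 131)
58^4 ≡ 89^2 = 7921 ≡ 61 (mod 131)
58^8 ≡ 61^2 = 3721 ≡ 53 (mod 131)
58^16 ≡ 53^2 = 2809 ≡ 58 (mod 131)
58^32 ≡ 58^2 = 3364 ≡ 89 (mod 131)
58^64 ≡ 89^2 = 7921 ≡ 61 (mod 131)
58^128 ≡ 61^2 = 3721 ≡ 53 (mod 131)
58^256 ≡ 53^2 = 2809 ≡ 58 (mod 131)
58^512 ≡ 58^2 = 3364 ≡ 89 (mod 131)
58^894 = 58^512 * 58^256 * 58^64 * 58^32 * 58^16 * 58^8 * 58^4 * 58^2 ≡ 89 * 58 * 61 * 89 * 58 * 53 * 61 * 89 (mod 131).
Accumulate the product:
89 * 58 = 5162 ≡ 53
53 * 61 = 3233 ≡ 89
89 * 89 = 7921 ≡ 61
61 * 58 = 3538 ≡ 1
1 * 53 = 53
53 * 61 = 3233 ≡ 89
89 * 89 = 7921 ≡ 61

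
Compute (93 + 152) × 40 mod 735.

93 + 152 = 245
245 × 40 = 9800 ≡ 245 (mod 735)

245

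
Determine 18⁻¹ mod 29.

Apply the Euclidean algorithm and back-substitute:
29 = 1×18 + 11
18 = 1×11 + 7
11 = 1×7 + 4
7 = 1×4 + 3
4 = 1×3 + 1
3 = 3×1 + 0
gcd(18, 29) = 1, so the inverse exists.
Bézout: 1 = 5×29 − 8×18.
So 18⁻¹ ≡ −8 ≡ 21 (mod 29).

21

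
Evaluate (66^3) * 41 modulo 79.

(66)^3 ≡ 15 (mod 79)
15 * 41 = 615 ≡ 62 (mod 79)

62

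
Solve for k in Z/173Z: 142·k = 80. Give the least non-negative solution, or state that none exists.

3

gcd(142, 173) = 1, so a unique solution mod 173 exists.
142⁻¹ ≡ 106 (mod 173).
k ≡ 106·80 ≡ 3 (mod 173).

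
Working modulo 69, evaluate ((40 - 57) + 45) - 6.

22

40 - 57 = -17 ≡ 52 (mod 69)
52 + 45 = 97 ≡ 28 (mod 69)
28 - 6 = 22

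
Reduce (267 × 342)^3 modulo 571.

305

267 × 342 = 91314 ≡ 525 (mod 571)
(525)^3 ≡ 305 (mod 571)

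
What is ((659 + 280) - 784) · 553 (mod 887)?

659 + 280 = 939 ≡ 52 (mod 887)
52 - 784 = -732 ≡ 155 (mod 887)
155 · 553 = 85715 ≡ 563 (mod 887)

563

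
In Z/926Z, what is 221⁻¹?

Run the extended Euclidean algorithm:
926 = 4·221 + 42
221 = 5·42 + 11
42 = 3·11 + 9
11 = 1·9 + 2
9 = 4·2 + 1
2 = 2·1 + 0
gcd(221, 926) = 1, so the inverse exists.
Back-substitute for 1:
1 = 1·9 − 4·2
  = −4·11 + 5·9
  = 5·42 − 19·11
  = −19·221 + 100·42
  = 100·926 − 419·221
So 221⁻¹ ≡ −419 ≡ 507 (mod 926).

507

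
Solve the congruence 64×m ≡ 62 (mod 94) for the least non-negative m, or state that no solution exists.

23

gcd(64, 94) = 2, and 2 | 62, so solutions exist.
Divide through by 2: 32×m ≡ 31 (mod 47).
32⁻¹ ≡ 25 (mod 47).
m ≡ 25×31 ≡ 23 (mod 47).
The smallest non-negative solution is m = 23.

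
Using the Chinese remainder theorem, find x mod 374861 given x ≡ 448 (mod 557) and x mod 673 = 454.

97366

557⁻¹ mod 673: 557·29 ≡ 1 (mod 673), so 557⁻¹ ≡ 29.
x = 448 + 557·((454 − 448)·29 mod 673) = 448 + 557·174 = 97366.
Check: 97366 mod 557 = 448, 97366 mod 673 = 454. ✓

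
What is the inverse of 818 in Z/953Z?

Apply the Euclidean algorithm and back-substitute:
953 = 1×818 + 135
818 = 6×135 + 8
135 = 16×8 + 7
8 = 1×7 + 1
7 = 7×1 + 0
gcd(818, 953) = 1, so the inverse exists.
Back-substitute for 1:
1 = 1×8 − 1×7
  = −1×135 + 17×8
  = 17×818 − 103×135
  = −103×953 + 120×818
So 818⁻¹ ≡ 120 (mod 953).

120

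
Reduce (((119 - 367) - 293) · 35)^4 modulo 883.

484

119 - 367 = -248 ≡ 635 (mod 883)
635 - 293 = 342
342 · 35 = 11970 ≡ 491 (mod 883)
(491)^4 ≡ 484 (mod 883)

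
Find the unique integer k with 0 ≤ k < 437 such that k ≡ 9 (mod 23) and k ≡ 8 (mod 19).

331

23⁻¹ mod 19: 23·5 ≡ 1 (mod 19), so 23⁻¹ ≡ 5.
k = 9 + 23·((8 − 9)·5 mod 19) = 9 + 23·14 = 331.
Check: 331 mod 23 = 9, 331 mod 19 = 8. ✓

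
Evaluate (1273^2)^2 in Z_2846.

2097

(1273)^2 ≡ 1155 (mod 2846)
(1155)^2 ≡ 2097 (mod 2846)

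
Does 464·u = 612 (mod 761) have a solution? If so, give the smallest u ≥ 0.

gcd(464, 761) = 1, so a unique solution mod 761 exists.
464⁻¹ ≡ 720 (mod 761).
u ≡ 720·612 ≡ 21 (mod 761).

21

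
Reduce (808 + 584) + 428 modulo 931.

808 + 584 = 1392 ≡ 461 (mod 931)
461 + 428 = 889

889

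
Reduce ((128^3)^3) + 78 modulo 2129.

720

(128)^3 ≡ 87 (mod 2129)
(87)^3 ≡ 642 (mod 2129)
642 + 78 = 720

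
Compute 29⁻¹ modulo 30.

29

Apply the Euclidean algorithm and back-substitute:
30 = 1×29 + 1
29 = 29×1 + 0
gcd(29, 30) = 1, so the inverse exists.
Back-substitute for 1:
1 = 1×30 − 1×29
So 29⁻¹ ≡ −1 ≡ 29 (mod 30).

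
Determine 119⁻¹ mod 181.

Run the extended Euclidean algorithm:
181 = 1·119 + 62
119 = 1·62 + 57
62 = 1·57 + 5
57 = 11·5 + 2
5 = 2·2 + 1
2 = 2·1 + 0
gcd(119, 181) = 1, so the inverse exists.
Bézout: 1 = 48·181 − 73·119.
So 119⁻¹ ≡ −73 ≡ 108 (mod 181).

108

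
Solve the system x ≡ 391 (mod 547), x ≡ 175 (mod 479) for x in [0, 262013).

547⁻¹ mod 479: 547·317 ≡ 1 (mod 479), so 547⁻¹ ≡ 317.
x = 391 + 547·((175 − 391)·317 mod 479) = 391 + 547·25 = 14066.

14066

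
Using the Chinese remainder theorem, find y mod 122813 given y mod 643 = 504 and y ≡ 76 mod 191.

643⁻¹ mod 191: 643*161 ≡ 1 (mod 191), so 643⁻¹ ≡ 161.
y = 504 + 643*((76 − 504)*161 mod 191) = 504 + 643*43 = 28153.
Check: 28153 mod 643 = 504, 28153 mod 191 = 76. ✓

28153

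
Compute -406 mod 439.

33

-406 = -1×439 + 33, so -406 ≡ 33 (mod 439).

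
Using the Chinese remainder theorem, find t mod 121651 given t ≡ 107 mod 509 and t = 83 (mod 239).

509⁻¹ mod 239: 509·54 ≡ 1 (mod 239), so 509⁻¹ ≡ 54.
t = 107 + 509·((83 − 107)·54 mod 239) = 107 + 509·138 = 70349.

70349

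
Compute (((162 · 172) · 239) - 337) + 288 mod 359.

162 · 172 = 27864 ≡ 221 (mod 359)
221 · 239 = 52819 ≡ 46 (mod 359)
46 - 337 = -291 ≡ 68 (mod 359)
68 + 288 = 356

356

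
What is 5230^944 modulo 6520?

400

944 in binary is 1110110000, i.e. 944 = 512 + 256 + 128 + 32 + 16.
5230^1 ≡ 5230 (mod 6520)
5230^2 ≡ 5230^2 = 27352900 ≡ 1500 (mod 6520)
5230^4 ≡ 1500^2 = 2250000 ≡ 600 (mod 6520)
5230^8 ≡ 600^2 = 360000 ≡ 1400 (mod 6520)
5230^16 ≡ 1400^2 = 1960000 ≡ 4000 (mod 6520)
5230^32 ≡ 4000^2 = 16000000 ≡ 6440 (mod 6520)
5230^64 ≡ 6440^2 = 41473600 ≡ 6400 (mod 6520)
5230^128 ≡ 6400^2 = 40960000 ≡ 1360 (mod 6520)
5230^256 ≡ 1360^2 = 1849600 ≡ 4440 (mod 6520)
5230^512 ≡ 4440^2 = 19713600 ≡ 3640 (mod 6520)
5230^944 = 5230^512 * 5230^256 * 5230^128 * 5230^32 * 5230^16 ≡ 3640 * 4440 * 1360 * 6440 * 4000 (mod 6520).
Accumulate the product:
3640 * 4440 = 16161600 ≡ 5040
5040 * 1360 = 6854400 ≡ 1880
1880 * 6440 = 12107200 ≡ 6080
6080 * 4000 = 24320000 ≡ 400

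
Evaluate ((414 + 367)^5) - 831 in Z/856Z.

414 + 367 = 781
(781)^5 ≡ 837 (mod 856)
837 - 831 = 6

6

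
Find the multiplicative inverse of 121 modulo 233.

233 = 1×121 + 112
121 = 1×112 + 9
112 = 12×9 + 4
9 = 2×4 + 1
4 = 4×1 + 0
gcd(121, 233) = 1, so the inverse exists.
Back-substitute for 1:
1 = 1×9 − 2×4
  = −2×112 + 25×9
  = 25×121 − 27×112
  = −27×233 + 52×121
So 121⁻¹ ≡ 52 (mod 233).

52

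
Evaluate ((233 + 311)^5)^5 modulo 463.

233 + 311 = 544 ≡ 81 (mod 463)
(81)^5 ≡ 388 (mod 463)
(388)^5 ≡ 361 (mod 463)

361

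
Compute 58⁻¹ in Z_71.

60

By the extended Euclidean algorithm:
71 = 1·58 + 13
58 = 4·13 + 6
13 = 2·6 + 1
6 = 6·1 + 0
gcd(58, 71) = 1, so the inverse exists.
Back-substitute for 1:
1 = 1·13 − 2·6
  = −2·58 + 9·13
  = 9·71 − 11·58
So 58⁻¹ ≡ −11 ≡ 60 (mod 71).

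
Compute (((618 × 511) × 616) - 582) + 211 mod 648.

301

618 × 511 = 315798 ≡ 222 (mod 648)
222 × 616 = 136752 ≡ 24 (mod 648)
24 - 582 = -558 ≡ 90 (mod 648)
90 + 211 = 301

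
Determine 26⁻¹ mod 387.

134

387 = 14×26 + 23
26 = 1×23 + 3
23 = 7×3 + 2
3 = 1×2 + 1
2 = 2×1 + 0
gcd(26, 387) = 1, so the inverse exists.
Bézout: 1 = −9×387 + 134×26.
So 26⁻¹ ≡ 134 (mod 387).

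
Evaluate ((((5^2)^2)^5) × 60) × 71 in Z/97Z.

(5)^2 ≡ 25 (mod 97)
(25)^2 ≡ 43 (mod 97)
(43)^5 ≡ 93 (mod 97)
93 × 60 = 5580 ≡ 51 (mod 97)
51 × 71 = 3621 ≡ 32 (mod 97)

32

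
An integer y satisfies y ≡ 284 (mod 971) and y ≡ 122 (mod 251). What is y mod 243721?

971⁻¹ mod 251: 971·38 ≡ 1 (mod 251), so 971⁻¹ ≡ 38.
y = 284 + 971·((122 − 284)·38 mod 251) = 284 + 971·119 = 115833.
Check: 115833 mod 971 = 284, 115833 mod 251 = 122. ✓

115833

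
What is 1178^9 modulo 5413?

Compute successive squares:
1178^1 ≡ 1178 (mod 5413)
1178^2 ≡ 1178^2 = 1387684 ≡ 1956 (mod 5413)
1178^4 ≡ 1956^2 = 3825936 ≡ 4358 (mod 5413)
1178^8 ≡ 4358^2 = 18992164 ≡ 3360 (mod 5413)
1178^9 = 1178^8 · 1178^1 ≡ 3360 · 1178 (mod 5413).
3360 · 1178 = 3958080 ≡ 1177 (mod 5413).

1177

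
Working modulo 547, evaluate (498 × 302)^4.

10

498 × 302 = 150396 ≡ 518 (mod 547)
(518)^4 ≡ 10 (mod 547)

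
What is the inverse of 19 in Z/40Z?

19

40 = 2·19 + 2
19 = 9·2 + 1
2 = 2·1 + 0
gcd(19, 40) = 1, so the inverse exists.
Back-substitute for 1:
1 = 1·19 − 9·2
  = −9·40 + 19·19
So 19⁻¹ ≡ 19 (mod 40).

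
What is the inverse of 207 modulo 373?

Run the extended Euclidean algorithm:
373 = 1·207 + 166
207 = 1·166 + 41
166 = 4·41 + 2
41 = 20·2 + 1
2 = 2·1 + 0
gcd(207, 373) = 1, so the inverse exists.
Back-substitute for 1:
1 = 1·41 − 20·2
  = −20·166 + 81·41
  = 81·207 − 101·166
  = −101·373 + 182·207
So 207⁻¹ ≡ 182 (mod 373).

182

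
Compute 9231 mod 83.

18

9231 = 111×83 + 18, so 9231 ≡ 18 (mod 83).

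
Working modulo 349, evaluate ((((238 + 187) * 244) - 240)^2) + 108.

14

238 + 187 = 425 ≡ 76 (mod 349)
76 * 244 = 18544 ≡ 47 (mod 349)
47 - 240 = -193 ≡ 156 (mod 349)
(156)^2 ≡ 255 (mod 349)
255 + 108 = 363 ≡ 14 (mod 349)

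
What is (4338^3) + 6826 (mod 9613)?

(4338)^3 ≡ 4150 (mod 9613)
4150 + 6826 = 10976 ≡ 1363 (mod 9613)

1363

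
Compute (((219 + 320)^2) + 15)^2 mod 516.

219 + 320 = 539 ≡ 23 (mod 516)
(23)^2 ≡ 13 (mod 516)
13 + 15 = 28
(28)^2 ≡ 268 (mod 516)

268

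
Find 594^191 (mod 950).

44

Compute successive squares:
191 in binary is 10111111, i.e. 191 = 128 + 32 + 16 + 8 + 4 + 2 + 1.
594^1 ≡ 594 (mod 950)
594^2 ≡ 594^2 = 352836 ≡ 386 (mod 950)
594^4 ≡ 386^2 = 148996 ≡ 796 (mod 950)
594^8 ≡ 796^2 = 633616 ≡ 916 (mod 950)
594^16 ≡ 916^2 = 839056 ≡ 206 (mod 950)
594^32 ≡ 206^2 = 42436 ≡ 636 (mod 950)
594^64 ≡ 636^2 = 404496 ≡ 746 (mod 950)
594^128 ≡ 746^2 = 556516 ≡ 766 (mod 950)
594^191 = 594^128 × 594^32 × 594^16 × 594^8 × 594^4 × 594^2 × 594^1 ≡ 766 × 636 × 206 × 916 × 796 × 386 × 594 (mod 950).
Accumulate the product:
766 × 636 = 487176 ≡ 776
776 × 206 = 159856 ≡ 256
256 × 916 = 234496 ≡ 796
796 × 796 = 633616 ≡ 916
916 × 386 = 353576 ≡ 176
176 × 594 = 104544 ≡ 44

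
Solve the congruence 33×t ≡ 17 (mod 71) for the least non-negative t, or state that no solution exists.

gcd(33, 71) = 1, so a unique solution mod 71 exists.
33⁻¹ ≡ 28 (mod 71).
t ≡ 28×17 ≡ 50 (mod 71).

50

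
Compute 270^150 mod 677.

150 in binary is 10010110, i.e. 150 = 128 + 16 + 4 + 2.
270^1 ≡ 270 (mod 677)
270^2 ≡ 270^2 = 72900 ≡ 461 (mod 677)
270^4 ≡ 461^2 = 212521 ≡ 620 (mod 677)
270^8 ≡ 620^2 = 384400 ≡ 541 (mod 677)
270^16 ≡ 541^2 = 292681 ≡ 217 (mod 677)
270^32 ≡ 217^2 = 47089 ≡ 376 (mod 677)
270^64 ≡ 376^2 = 141376 ≡ 560 (mod 677)
270^128 ≡ 560^2 = 313600 ≡ 149 (mod 677)
270^150 = 270^128 * 270^16 * 270^4 * 270^2 ≡ 149 * 217 * 620 * 461 (mod 677).
Accumulate the product:
149 * 217 = 32333 ≡ 514
514 * 620 = 318680 ≡ 490
490 * 461 = 225890 ≡ 449

449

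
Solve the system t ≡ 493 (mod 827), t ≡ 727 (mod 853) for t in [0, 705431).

827⁻¹ mod 853: 827·164 ≡ 1 (mod 853), so 827⁻¹ ≡ 164.
t = 493 + 827·((727 − 493)·164 mod 853) = 493 + 827·844 = 698481.
Check: 698481 mod 827 = 493, 698481 mod 853 = 727. ✓

698481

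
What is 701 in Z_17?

4

701 = 41×17 + 4, so 701 ≡ 4 (mod 17).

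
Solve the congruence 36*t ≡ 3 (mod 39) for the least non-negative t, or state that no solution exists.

gcd(36, 39) = 3, and 3 | 3, so solutions exist.
Divide through by 3: 12*t ≡ 1 mod 13.
12⁻¹ ≡ 12 (mod 13).
t ≡ 12*1 ≡ 12 (mod 13).
The smallest non-negative solution is t = 12.

12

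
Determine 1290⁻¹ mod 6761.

3087

Apply the Euclidean algorithm and back-substitute:
6761 = 5·1290 + 311
1290 = 4·311 + 46
311 = 6·46 + 35
46 = 1·35 + 11
35 = 3·11 + 2
11 = 5·2 + 1
2 = 2·1 + 0
gcd(1290, 6761) = 1, so the inverse exists.
Bézout: 1 = −589·6761 + 3087·1290.
So 1290⁻¹ ≡ 3087 (mod 6761).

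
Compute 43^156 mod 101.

156 in binary is 10011100, i.e. 156 = 128 + 16 + 8 + 4.
43^1 ≡ 43 (mod 101)
43^2 ≡ 43^2 = 1849 ≡ 31 (mod 101)
43^4 ≡ 31^2 = 961 ≡ 52 (mod 101)
43^8 ≡ 52^2 = 2704 ≡ 78 (mod 101)
43^16 ≡ 78^2 = 6084 ≡ 24 (mod 101)
43^32 ≡ 24^2 = 576 ≡ 71 (mod 101)
43^64 ≡ 71^2 = 5041 ≡ 92 (mod 101)
43^128 ≡ 92^2 = 8464 ≡ 81 (mod 101)
43^156 = 43^128 * 43^16 * 43^8 * 43^4 ≡ 81 * 24 * 78 * 52 (mod 101).
Accumulate the product:
81 * 24 = 1944 ≡ 25
25 * 78 = 1950 ≡ 31
31 * 52 = 1612 ≡ 97

97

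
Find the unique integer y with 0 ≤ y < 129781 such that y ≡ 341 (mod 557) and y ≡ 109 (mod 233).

557⁻¹ mod 233: 557*169 ≡ 1 (mod 233), so 557⁻¹ ≡ 169.
y = 341 + 557*((109 − 341)*169 mod 233) = 341 + 557*169 = 94474.

94474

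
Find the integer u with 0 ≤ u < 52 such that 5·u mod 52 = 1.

21

52 = 10*5 + 2
5 = 2*2 + 1
2 = 2*1 + 0
gcd(5, 52) = 1, so the inverse exists.
Bézout: 1 = −2*52 + 21*5.
So 5⁻¹ ≡ 21 (mod 52).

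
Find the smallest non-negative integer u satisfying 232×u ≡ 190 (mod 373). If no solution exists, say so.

287

gcd(232, 373) = 1, so a unique solution mod 373 exists.
232⁻¹ ≡ 82 (mod 373).
u ≡ 82×190 ≡ 287 (mod 373).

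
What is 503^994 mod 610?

Using repeated squaring:
994 in binary is 1111100010, i.e. 994 = 512 + 256 + 128 + 64 + 32 + 2.
503^1 ≡ 503 (mod 610)
503^2 ≡ 503^2 = 253009 ≡ 469 (mod 610)
503^4 ≡ 469^2 = 219961 ≡ 361 (mod 610)
503^8 ≡ 361^2 = 130321 ≡ 391 (mod 610)
503^16 ≡ 391^2 = 152881 ≡ 381 (mod 610)
503^32 ≡ 381^2 = 145161 ≡ 591 (mod 610)
503^64 ≡ 591^2 = 349281 ≡ 361 (mod 610)
503^128 ≡ 361^2 = 130321 ≡ 391 (mod 610)
503^256 ≡ 391^2 = 152881 ≡ 381 (mod 610)
503^512 ≡ 381^2 = 145161 ≡ 591 (mod 610)
503^994 = 503^512 · 503^256 · 503^128 · 503^64 · 503^32 · 503^2 ≡ 591 · 381 · 391 · 361 · 591 · 469 (mod 610).
Accumulate the product:
591 · 381 = 225171 ≡ 81
81 · 391 = 31671 ≡ 561
561 · 361 = 202521 ≡ 1
1 · 591 = 591
591 · 469 = 277179 ≡ 239

239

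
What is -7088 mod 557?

-7088 = -13·557 + 153, so -7088 ≡ 153 (mod 557).

153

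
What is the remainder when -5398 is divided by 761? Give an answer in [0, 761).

690

-5398 = -8*761 + 690, so -5398 ≡ 690 (mod 761).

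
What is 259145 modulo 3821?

259145 = 67*3821 + 3138, so 259145 ≡ 3138 (mod 3821).

3138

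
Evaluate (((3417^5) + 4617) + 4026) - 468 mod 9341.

1539

(3417)^5 ≡ 2705 (mod 9341)
2705 + 4617 = 7322
7322 + 4026 = 11348 ≡ 2007 (mod 9341)
2007 - 468 = 1539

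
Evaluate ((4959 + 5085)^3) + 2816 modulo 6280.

240

4959 + 5085 = 10044 ≡ 3764 (mod 6280)
(3764)^3 ≡ 3704 (mod 6280)
3704 + 2816 = 6520 ≡ 240 (mod 6280)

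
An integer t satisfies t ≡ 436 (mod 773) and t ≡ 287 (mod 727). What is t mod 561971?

773⁻¹ mod 727: 773*648 ≡ 1 (mod 727), so 773⁻¹ ≡ 648.
t = 436 + 773*((287 − 436)*648 mod 727) = 436 + 773*139 = 107883.

107883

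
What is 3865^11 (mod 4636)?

3641

By square-and-multiply:
11 in binary is 1011, i.e. 11 = 8 + 2 + 1.
3865^1 ≡ 3865 (mod 4636)
3865^2 ≡ 3865^2 = 14938225 ≡ 1033 (mod 4636)
3865^4 ≡ 1033^2 = 1067089 ≡ 809 (mod 4636)
3865^8 ≡ 809^2 = 654481 ≡ 805 (mod 4636)
3865^11 = 3865^8 × 3865^2 × 3865^1 ≡ 805 × 1033 × 3865 (mod 4636).
Accumulate the product:
805 × 1033 = 831565 ≡ 1721
1721 × 3865 = 6651665 ≡ 3641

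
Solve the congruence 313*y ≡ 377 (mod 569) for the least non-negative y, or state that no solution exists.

143

gcd(313, 569) = 1, so a unique solution mod 569 exists.
313⁻¹ ≡ 20 (mod 569).
y ≡ 20*377 ≡ 143 (mod 569).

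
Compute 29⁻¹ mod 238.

197

By the extended Euclidean algorithm:
238 = 8*29 + 6
29 = 4*6 + 5
6 = 1*5 + 1
5 = 5*1 + 0
gcd(29, 238) = 1, so the inverse exists.
Bézout: 1 = 5*238 − 41*29.
So 29⁻¹ ≡ −41 ≡ 197 (mod 238).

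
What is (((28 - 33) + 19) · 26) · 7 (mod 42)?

28 - 33 = -5 ≡ 37 (mod 42)
37 + 19 = 56 ≡ 14 (mod 42)
14 · 26 = 364 ≡ 28 (mod 42)
28 · 7 = 196 ≡ 28 (mod 42)

28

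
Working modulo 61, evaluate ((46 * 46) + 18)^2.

1

46 * 46 = 2116 ≡ 42 (mod 61)
42 + 18 = 60
(60)^2 ≡ 1 (mod 61)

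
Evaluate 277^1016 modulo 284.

Compute successive squares:
277^1 ≡ 277 (mod 284)
277^2 ≡ 277^2 = 76729 ≡ 49 (mod 284)
277^4 ≡ 49^2 = 2401 ≡ 129 (mod 284)
277^8 ≡ 129^2 = 16641 ≡ 169 (mod 284)
277^16 ≡ 169^2 = 28561 ≡ 161 (mod 284)
277^32 ≡ 161^2 = 25921 ≡ 77 (mod 284)
277^64 ≡ 77^2 = 5929 ≡ 249 (mod 284)
277^128 ≡ 249^2 = 62001 ≡ 89 (mod 284)
277^256 ≡ 89^2 = 7921 ≡ 253 (mod 284)
277^512 ≡ 253^2 = 64009 ≡ 109 (mod 284)
277^1016 = 277^512 * 277^256 * 277^128 * 277^64 * 277^32 * 277^16 * 277^8 ≡ 109 * 253 * 89 * 249 * 77 * 161 * 169 (mod 284).
Accumulate the product:
109 * 253 = 27577 ≡ 29
29 * 89 = 2581 ≡ 25
25 * 249 = 6225 ≡ 261
261 * 77 = 20097 ≡ 217
217 * 161 = 34937 ≡ 5
5 * 169 = 845 ≡ 277

277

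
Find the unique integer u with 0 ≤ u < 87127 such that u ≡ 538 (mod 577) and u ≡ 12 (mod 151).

47275

577⁻¹ mod 151: 577*123 ≡ 1 (mod 151), so 577⁻¹ ≡ 123.
u = 538 + 577*((12 − 538)*123 mod 151) = 538 + 577*81 = 47275.
Check: 47275 mod 577 = 538, 47275 mod 151 = 12. ✓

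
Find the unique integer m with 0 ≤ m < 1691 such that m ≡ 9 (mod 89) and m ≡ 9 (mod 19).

89⁻¹ mod 19: 89·3 ≡ 1 (mod 19), so 89⁻¹ ≡ 3.
m = 9 + 89·((9 − 9)·3 mod 19) = 9 + 89·0 = 9.

9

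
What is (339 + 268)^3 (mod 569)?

248

339 + 268 = 607 ≡ 38 (mod 569)
(38)^3 ≡ 248 (mod 569)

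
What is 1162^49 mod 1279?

Compute successive squares:
49 in binary is 110001, i.e. 49 = 32 + 16 + 1.
1162^1 ≡ 1162 (mod 1279)
1162^2 ≡ 1162^2 = 1350244 ≡ 899 (mod 1279)
1162^4 ≡ 899^2 = 808201 ≡ 1152 (mod 1279)
1162^8 ≡ 1152^2 = 1327104 ≡ 781 (mod 1279)
1162^16 ≡ 781^2 = 609961 ≡ 1157 (mod 1279)
1162^32 ≡ 1157^2 = 1338649 ≡ 815 (mod 1279)
1162^49 = 1162^32 * 1162^16 * 1162^1 ≡ 815 * 1157 * 1162 (mod 1279).
Accumulate the product:
815 * 1157 = 942955 ≡ 332
332 * 1162 = 385784 ≡ 805

805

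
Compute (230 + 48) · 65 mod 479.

230 + 48 = 278
278 · 65 = 18070 ≡ 347 (mod 479)

347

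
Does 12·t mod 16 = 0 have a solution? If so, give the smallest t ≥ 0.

0

gcd(12, 16) = 4, and 4 | 0, so solutions exist.
Divide through by 4: 3·t = 0 (mod 4).
3⁻¹ ≡ 3 (mod 4).
t ≡ 3·0 ≡ 0 (mod 4).
The smallest non-negative solution is t = 0.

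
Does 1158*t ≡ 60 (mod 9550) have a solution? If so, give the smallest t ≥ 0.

2870

gcd(1158, 9550) = 2, and 2 | 60, so solutions exist.
Divide through by 2: 579*t ≡ 30 (mod 4775).
579⁻¹ ≡ 1369 (mod 4775).
t ≡ 1369*30 ≡ 2870 (mod 4775).
The smallest non-negative solution is t = 2870.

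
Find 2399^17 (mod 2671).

By square-and-multiply:
17 in binary is 10001, i.e. 17 = 16 + 1.
2399^1 ≡ 2399 (mod 2671)
2399^2 ≡ 2399^2 = 5755201 ≡ 1867 (mod 2671)
2399^4 ≡ 1867^2 = 3485689 ≡ 34 (mod 2671)
2399^8 ≡ 34^2 = 1156 (mod 2671)
2399^16 ≡ 1156^2 = 1336336 ≡ 836 (mod 2671)
2399^17 = 2399^16 · 2399^1 ≡ 836 · 2399 (mod 2671).
836 · 2399 = 2005564 ≡ 2314 (mod 2671).

2314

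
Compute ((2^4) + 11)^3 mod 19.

18

(2)^4 ≡ 16 (mod 19)
16 + 11 = 27 ≡ 8 (mod 19)
(8)^3 ≡ 18 (mod 19)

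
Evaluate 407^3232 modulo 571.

59

3232 in binary is 110010100000, i.e. 3232 = 2048 + 1024 + 128 + 32.
407^1 ≡ 407 (mod 571)
407^2 ≡ 407^2 = 165649 ≡ 59 (mod 571)
407^4 ≡ 59^2 = 3481 ≡ 55 (mod 571)
407^8 ≡ 55^2 = 3025 ≡ 170 (mod 571)
407^16 ≡ 170^2 = 28900 ≡ 350 (mod 571)
407^32 ≡ 350^2 = 122500 ≡ 306 (mod 571)
407^64 ≡ 306^2 = 93636 ≡ 563 (mod 571)
407^128 ≡ 563^2 = 316969 ≡ 64 (mod 571)
407^256 ≡ 64^2 = 4096 ≡ 99 (mod 571)
407^512 ≡ 99^2 = 9801 ≡ 94 (mod 571)
407^1024 ≡ 94^2 = 8836 ≡ 271 (mod 571)
407^2048 ≡ 271^2 = 73441 ≡ 353 (mod 571)
407^3232 = 407^2048 · 407^1024 · 407^128 · 407^32 ≡ 353 · 271 · 64 · 306 (mod 571).
Accumulate the product:
353 · 271 = 95663 ≡ 306
306 · 64 = 19584 ≡ 170
170 · 306 = 52020 ≡ 59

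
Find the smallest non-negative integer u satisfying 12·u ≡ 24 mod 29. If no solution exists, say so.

2

gcd(12, 29) = 1, so a unique solution mod 29 exists.
12⁻¹ ≡ 17 (mod 29).
u ≡ 17·24 ≡ 2 (mod 29).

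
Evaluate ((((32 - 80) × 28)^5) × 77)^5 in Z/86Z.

32 - 80 = -48 ≡ 38 (mod 86)
38 × 28 = 1064 ≡ 32 (mod 86)
(32)^5 ≡ 70 (mod 86)
70 × 77 = 5390 ≡ 58 (mod 86)
(58)^5 ≡ 38 (mod 86)

38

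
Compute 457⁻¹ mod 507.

507 = 1·457 + 50
457 = 9·50 + 7
50 = 7·7 + 1
7 = 7·1 + 0
gcd(457, 507) = 1, so the inverse exists.
Bézout: 1 = 64·507 − 71·457.
So 457⁻¹ ≡ −71 ≡ 436 (mod 507).

436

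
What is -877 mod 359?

200

-877 = -3*359 + 200, so -877 ≡ 200 (mod 359).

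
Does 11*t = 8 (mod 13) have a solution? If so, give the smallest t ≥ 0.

gcd(11, 13) = 1, so a unique solution mod 13 exists.
11⁻¹ ≡ 6 (mod 13).
t ≡ 6*8 ≡ 9 (mod 13).

9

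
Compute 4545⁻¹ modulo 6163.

2533

Apply the Euclidean algorithm and back-substitute:
6163 = 1·4545 + 1618
4545 = 2·1618 + 1309
1618 = 1·1309 + 309
1309 = 4·309 + 73
309 = 4·73 + 17
73 = 4·17 + 5
17 = 3·5 + 2
5 = 2·2 + 1
2 = 2·1 + 0
gcd(4545, 6163) = 1, so the inverse exists.
Bézout: 1 = −1868·6163 + 2533·4545.
So 4545⁻¹ ≡ 2533 (mod 6163).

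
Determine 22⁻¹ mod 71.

Run the extended Euclidean algorithm:
71 = 3*22 + 5
22 = 4*5 + 2
5 = 2*2 + 1
2 = 2*1 + 0
gcd(22, 71) = 1, so the inverse exists.
Bézout: 1 = 9*71 − 29*22.
So 22⁻¹ ≡ −29 ≡ 42 (mod 71).

42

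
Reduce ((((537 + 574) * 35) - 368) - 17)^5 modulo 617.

537 + 574 = 1111 ≡ 494 (mod 617)
494 * 35 = 17290 ≡ 14 (mod 617)
14 - 368 = -354 ≡ 263 (mod 617)
263 - 17 = 246
(246)^5 ≡ 468 (mod 617)

468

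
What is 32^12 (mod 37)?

10

Compute successive squares:
32^1 ≡ 32 (mod 37)
32^2 ≡ 32^2 = 1024 ≡ 25 (mod 37)
32^4 ≡ 25^2 = 625 ≡ 33 (mod 37)
32^8 ≡ 33^2 = 1089 ≡ 16 (mod 37)
32^12 = 32^8 · 32^4 ≡ 16 · 33 (mod 37).
16 · 33 = 528 ≡ 10 (mod 37).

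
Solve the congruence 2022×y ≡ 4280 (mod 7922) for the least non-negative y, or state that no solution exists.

gcd(2022, 7922) = 2, and 2 | 4280, so solutions exist.
Divide through by 2: 1011×y mod 3961 = 2140.
1011⁻¹ ≡ 525 (mod 3961).
y ≡ 525×2140 ≡ 2537 (mod 3961).
The smallest non-negative solution is y = 2537.

2537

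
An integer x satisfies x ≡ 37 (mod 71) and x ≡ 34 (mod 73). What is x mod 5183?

2735

71⁻¹ mod 73: 71×36 ≡ 1 (mod 73), so 71⁻¹ ≡ 36.
x = 37 + 71×((34 − 37)×36 mod 73) = 37 + 71×38 = 2735.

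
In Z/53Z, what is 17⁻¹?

Apply the Euclidean algorithm and back-substitute:
53 = 3*17 + 2
17 = 8*2 + 1
2 = 2*1 + 0
gcd(17, 53) = 1, so the inverse exists.
Back-substitute for 1:
1 = 1*17 − 8*2
  = −8*53 + 25*17
So 17⁻¹ ≡ 25 (mod 53).

25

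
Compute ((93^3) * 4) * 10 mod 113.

(93)^3 ≡ 23 (mod 113)
23 * 4 = 92
92 * 10 = 920 ≡ 16 (mod 113)

16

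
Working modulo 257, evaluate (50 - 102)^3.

50 - 102 = -52 ≡ 205 (mod 257)
(205)^3 ≡ 228 (mod 257)

228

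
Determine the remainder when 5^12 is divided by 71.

25

By square-and-multiply:
12 in binary is 1100, i.e. 12 = 8 + 4.
5^1 ≡ 5 (mod 71)
5^2 ≡ 5^2 = 25 (mod 71)
5^4 ≡ 25^2 = 625 ≡ 57 (mod 71)
5^8 ≡ 57^2 = 3249 ≡ 54 (mod 71)
5^12 = 5^8 * 5^4 ≡ 54 * 57 (mod 71).
54 * 57 = 3078 ≡ 25 (mod 71).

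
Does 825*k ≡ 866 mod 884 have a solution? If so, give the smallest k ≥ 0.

270

gcd(825, 884) = 1, so a unique solution mod 884 exists.
825⁻¹ ≡ 869 (mod 884).
k ≡ 869*866 ≡ 270 (mod 884).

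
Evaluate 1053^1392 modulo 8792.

By square-and-multiply:
1392 in binary is 10101110000, i.e. 1392 = 1024 + 256 + 64 + 32 + 16.
1053^1 ≡ 1053 (mod 8792)
1053^2 ≡ 1053^2 = 1108809 ≡ 1017 (mod 8792)
1053^4 ≡ 1017^2 = 1034289 ≡ 5625 (mod 8792)
1053^8 ≡ 5625^2 = 31640625 ≡ 7009 (mod 8792)
1053^16 ≡ 7009^2 = 49126081 ≡ 5177 (mod 8792)
1053^32 ≡ 5177^2 = 26801329 ≡ 3313 (mod 8792)
1053^64 ≡ 3313^2 = 10975969 ≡ 3553 (mod 8792)
1053^128 ≡ 3553^2 = 12623809 ≡ 7289 (mod 8792)
1053^256 ≡ 7289^2 = 53129521 ≡ 8257 (mod 8792)
1053^512 ≡ 8257^2 = 68178049 ≡ 4881 (mod 8792)
1053^1024 ≡ 4881^2 = 23824161 ≡ 6633 (mod 8792)
1053^1392 = 1053^1024 × 1053^256 × 1053^64 × 1053^32 × 1053^16 ≡ 6633 × 8257 × 3553 × 3313 × 5177 (mod 8792).
Accumulate the product:
6633 × 8257 = 54768681 ≡ 3313
3313 × 3553 = 11771089 ≡ 7393
7393 × 3313 = 24493009 ≡ 7289
7289 × 5177 = 37735153 ≡ 8681

8681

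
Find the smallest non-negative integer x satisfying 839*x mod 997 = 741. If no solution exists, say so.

986

gcd(839, 997) = 1, so a unique solution mod 997 exists.
839⁻¹ ≡ 814 (mod 997).
x ≡ 814*741 ≡ 986 (mod 997).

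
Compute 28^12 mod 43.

Using repeated squaring:
12 in binary is 1100, i.e. 12 = 8 + 4.
28^1 ≡ 28 (mod 43)
28^2 ≡ 28^2 = 784 ≡ 10 (mod 43)
28^4 ≡ 10^2 = 100 ≡ 14 (mod 43)
28^8 ≡ 14^2 = 196 ≡ 24 (mod 43)
28^12 = 28^8 · 28^4 ≡ 24 · 14 (mod 43).
24 · 14 = 336 ≡ 35 (mod 43).

35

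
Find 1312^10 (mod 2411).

10 in binary is 1010, i.e. 10 = 8 + 2.
1312^1 ≡ 1312 (mod 2411)
1312^2 ≡ 1312^2 = 1721344 ≡ 2301 (mod 2411)
1312^4 ≡ 2301^2 = 5294601 ≡ 45 (mod 2411)
1312^8 ≡ 45^2 = 2025 (mod 2411)
1312^10 = 1312^8 × 1312^2 ≡ 2025 × 2301 (mod 2411).
2025 × 2301 = 4659525 ≡ 1473 (mod 2411).

1473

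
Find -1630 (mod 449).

-1630 = -4·449 + 166, so -1630 ≡ 166 (mod 449).

166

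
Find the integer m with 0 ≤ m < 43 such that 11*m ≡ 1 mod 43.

43 = 3·11 + 10
11 = 1·10 + 1
10 = 10·1 + 0
gcd(11, 43) = 1, so the inverse exists.
Bézout: 1 = −1·43 + 4·11.
So 11⁻¹ ≡ 4 (mod 43).

4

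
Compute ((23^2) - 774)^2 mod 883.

(23)^2 ≡ 529 (mod 883)
529 - 774 = -245 ≡ 638 (mod 883)
(638)^2 ≡ 864 (mod 883)

864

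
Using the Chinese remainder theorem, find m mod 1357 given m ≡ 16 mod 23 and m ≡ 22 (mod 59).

1143

23⁻¹ mod 59: 23*18 ≡ 1 (mod 59), so 23⁻¹ ≡ 18.
m = 16 + 23*((22 − 16)*18 mod 59) = 16 + 23*49 = 1143.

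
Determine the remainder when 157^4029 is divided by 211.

40

Using repeated squaring:
4029 in binary is 111110111101, i.e. 4029 = 2048 + 1024 + 512 + 256 + 128 + 32 + 16 + 8 + 4 + 1.
157^1 ≡ 157 (mod 211)
157^2 ≡ 157^2 = 24649 ≡ 173 (mod 211)
157^4 ≡ 173^2 = 29929 ≡ 178 (mod 211)
157^8 ≡ 178^2 = 31684 ≡ 34 (mod 211)
157^16 ≡ 34^2 = 1156 ≡ 101 (mod 211)
157^32 ≡ 101^2 = 10201 ≡ 73 (mod 211)
157^64 ≡ 73^2 = 5329 ≡ 54 (mod 211)
157^128 ≡ 54^2 = 2916 ≡ 173 (mod 211)
157^256 ≡ 173^2 = 29929 ≡ 178 (mod 211)
157^512 ≡ 178^2 = 31684 ≡ 34 (mod 211)
157^1024 ≡ 34^2 = 1156 ≡ 101 (mod 211)
157^2048 ≡ 101^2 = 10201 ≡ 73 (mod 211)
157^4029 = 157^2048 * 157^1024 * 157^512 * 157^256 * 157^128 * 157^32 * 157^16 * 157^8 * 157^4 * 157^1 ≡ 73 * 101 * 34 * 178 * 173 * 73 * 101 * 34 * 178 * 157 (mod 211).
Accumulate the product:
73 * 101 = 7373 ≡ 199
199 * 34 = 6766 ≡ 14
14 * 178 = 2492 ≡ 171
171 * 173 = 29583 ≡ 43
43 * 73 = 3139 ≡ 185
185 * 101 = 18685 ≡ 117
117 * 34 = 3978 ≡ 180
180 * 178 = 32040 ≡ 179
179 * 157 = 28103 ≡ 40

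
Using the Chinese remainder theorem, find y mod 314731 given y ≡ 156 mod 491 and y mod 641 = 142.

306540

491⁻¹ mod 641: 491*47 ≡ 1 (mod 641), so 491⁻¹ ≡ 47.
y = 156 + 491*((142 − 156)*47 mod 641) = 156 + 491*624 = 306540.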